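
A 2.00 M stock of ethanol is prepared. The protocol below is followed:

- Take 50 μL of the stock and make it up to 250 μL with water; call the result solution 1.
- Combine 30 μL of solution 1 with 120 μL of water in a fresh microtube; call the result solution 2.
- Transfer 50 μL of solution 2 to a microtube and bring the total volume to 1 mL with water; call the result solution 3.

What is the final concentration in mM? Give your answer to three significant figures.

Step 1: 50 μL brought to 250 μL → factor 250/50 = 5
Step 2: 30 μL + 120 μL = 150 μL total → factor 150/30 = 5
Step 3: 50 μL brought to 1 mL → factor 1000/50 = 20
Overall dilution factor = 5 × 5 × 20 = 500
Final = 2.00 M / 500 = 0.004000 M = 4.00 mM

4.00 mM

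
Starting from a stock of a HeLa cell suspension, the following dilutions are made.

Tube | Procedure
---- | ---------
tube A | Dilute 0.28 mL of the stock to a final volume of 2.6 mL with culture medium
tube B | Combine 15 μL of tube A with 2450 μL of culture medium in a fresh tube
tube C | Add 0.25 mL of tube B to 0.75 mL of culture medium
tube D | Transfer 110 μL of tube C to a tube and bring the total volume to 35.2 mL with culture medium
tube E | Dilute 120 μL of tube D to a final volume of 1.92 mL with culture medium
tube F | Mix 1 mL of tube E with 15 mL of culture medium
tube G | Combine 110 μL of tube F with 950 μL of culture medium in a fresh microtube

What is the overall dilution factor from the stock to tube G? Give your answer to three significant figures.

Step 1: 0.28 mL brought to 2.6 mL → factor 2.6/0.28 = 9.2857
Step 2: 15 μL + 2450 μL = 2465 μL total → factor 2465/15 = 164.33
Step 3: 0.25 mL + 0.75 mL = 1 mL total → factor 1/0.25 = 4
Step 4: 110 μL brought to 35.2 mL → factor 35200/110 = 320
Step 5: 120 μL brought to 1.92 mL → factor 1920/120 = 16
Step 6: 1 mL + 15 mL = 16 mL total → factor 16/1 = 16
Step 7: 110 μL + 950 μL = 1060 μL total → factor 1060/110 = 9.6364
Overall dilution factor = 9.2857 × 164.33 × 4 × 320 × 16 × 16 × 9.6364 = 4.8184 × 10^9

4.82 × 10^9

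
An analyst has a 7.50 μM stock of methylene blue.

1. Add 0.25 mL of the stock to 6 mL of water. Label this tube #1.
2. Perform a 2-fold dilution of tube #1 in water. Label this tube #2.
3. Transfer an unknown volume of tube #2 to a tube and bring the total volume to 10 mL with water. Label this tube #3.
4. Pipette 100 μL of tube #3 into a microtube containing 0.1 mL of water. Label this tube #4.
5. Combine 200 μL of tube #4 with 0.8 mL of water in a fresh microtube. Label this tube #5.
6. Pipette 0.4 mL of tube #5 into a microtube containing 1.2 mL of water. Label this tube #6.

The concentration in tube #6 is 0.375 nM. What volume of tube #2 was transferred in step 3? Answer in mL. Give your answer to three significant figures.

Step 1: 0.25 mL + 6 mL = 6.25 mL total → factor 6.25/0.25 = 25
Step 2: 2-fold → factor 2
Step 3: v brought to 10 mL → factor = 10 mL/v
Step 4: 100 μL + 0.1 mL = 200 μL total → factor 200/100 = 2
Step 5: 200 μL + 0.8 mL = 1000 μL total → factor 1000/200 = 5
Step 6: 0.4 mL + 1.2 mL = 1.6 mL total → factor 1.6/0.4 = 4
Product of known-step factors = 2000
Overall factor = 7.50 μM / (0.375 nM) = 20000
Step-3 factor = 20000 / 2000 = 10
v = 10 mL / 10 = 1.00 mL

1.00 mL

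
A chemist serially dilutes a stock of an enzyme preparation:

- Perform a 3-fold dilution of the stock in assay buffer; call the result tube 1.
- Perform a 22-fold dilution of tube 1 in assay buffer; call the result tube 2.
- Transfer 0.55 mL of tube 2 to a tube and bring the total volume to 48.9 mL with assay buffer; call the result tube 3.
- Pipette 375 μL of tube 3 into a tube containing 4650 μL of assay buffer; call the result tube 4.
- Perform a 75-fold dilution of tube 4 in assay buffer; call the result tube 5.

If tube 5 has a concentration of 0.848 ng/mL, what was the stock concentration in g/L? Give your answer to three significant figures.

Step 1: 3-fold → factor 3
Step 2: 22-fold → factor 22
Step 3: 0.55 mL brought to 48.9 mL → factor 48.9/0.55 = 88.909
Step 4: 375 μL + 4650 μL = 5025 μL total → factor 5025/375 = 13.4
Step 5: 75-fold → factor 75
Overall dilution factor = 3 × 22 × 88.909 × 13.4 × 75 = 5.8973 × 10^6
Stock = 0.848 ng/mL × 5.8973 × 10^6 = 5.001 × 10^6 ng/mL = 5.00 g/L

5.00 g/L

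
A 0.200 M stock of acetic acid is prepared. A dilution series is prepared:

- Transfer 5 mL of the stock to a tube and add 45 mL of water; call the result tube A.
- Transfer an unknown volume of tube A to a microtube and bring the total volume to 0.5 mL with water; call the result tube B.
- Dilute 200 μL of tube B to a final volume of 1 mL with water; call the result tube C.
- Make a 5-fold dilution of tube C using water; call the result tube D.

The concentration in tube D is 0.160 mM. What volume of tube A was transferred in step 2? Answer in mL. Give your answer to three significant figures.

0.100 mL

Step 1: 5 mL + 45 mL = 50 mL total → factor 50/5 = 10
Step 2: v brought to 0.5 mL → factor = 0.5 mL/v
Step 3: 200 μL brought to 1 mL → factor 1000/200 = 5
Step 4: 5-fold → factor 5
Product of known-step factors = 250
Overall factor = 0.200 M / (0.160 mM) = 1250
Step-2 factor = 1250 / 250 = 5
v = 0.5 mL / 5 = 0.100 mL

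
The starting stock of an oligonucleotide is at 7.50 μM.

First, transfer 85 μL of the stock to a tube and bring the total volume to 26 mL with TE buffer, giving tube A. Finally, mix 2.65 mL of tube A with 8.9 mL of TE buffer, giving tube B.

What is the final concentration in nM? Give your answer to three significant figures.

5.63 nM

Step 1: 85 μL brought to 26 mL → factor 26000/85 = 305.88
Step 2: 2.65 mL + 8.9 mL = 11.55 mL total → factor 11.55/2.65 = 4.3585
Overall dilution factor = 305.88 × 4.3585 = 1333.2
Final = 7.50 μM / 1333.2 = 0.005626 μM = 5.63 nM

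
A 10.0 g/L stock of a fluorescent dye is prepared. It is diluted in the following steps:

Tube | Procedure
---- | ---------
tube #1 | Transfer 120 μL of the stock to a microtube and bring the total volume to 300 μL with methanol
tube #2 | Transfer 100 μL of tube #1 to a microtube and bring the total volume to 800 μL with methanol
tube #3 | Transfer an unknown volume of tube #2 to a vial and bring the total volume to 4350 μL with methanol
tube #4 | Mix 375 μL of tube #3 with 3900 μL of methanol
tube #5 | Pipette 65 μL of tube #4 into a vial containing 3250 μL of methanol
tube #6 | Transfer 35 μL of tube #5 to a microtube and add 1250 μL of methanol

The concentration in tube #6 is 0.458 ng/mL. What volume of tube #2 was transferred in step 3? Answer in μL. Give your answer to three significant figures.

Step 1: 120 μL brought to 300 μL → factor 300/120 = 2.5
Step 2: 100 μL brought to 800 μL → factor 800/100 = 8
Step 3: v brought to 4350 μL → factor = 4350 μL/v
Step 4: 375 μL + 3900 μL = 4275 μL total → factor 4275/375 = 11.4
Step 5: 65 μL + 3250 μL = 3315 μL total → factor 3315/65 = 51
Step 6: 35 μL + 1250 μL = 1285 μL total → factor 1285/35 = 36.714
Product of known-step factors = 4.2691 × 10^5
Overall factor = 10.0 g/L / (0.458 ng/mL) = 2.1834 × 10^7
Step-3 factor = 2.1834 × 10^7 / 4.2691 × 10^5 = 51.144
v = 4350 μL / 51.144 = 85.1 μL

85.1 μL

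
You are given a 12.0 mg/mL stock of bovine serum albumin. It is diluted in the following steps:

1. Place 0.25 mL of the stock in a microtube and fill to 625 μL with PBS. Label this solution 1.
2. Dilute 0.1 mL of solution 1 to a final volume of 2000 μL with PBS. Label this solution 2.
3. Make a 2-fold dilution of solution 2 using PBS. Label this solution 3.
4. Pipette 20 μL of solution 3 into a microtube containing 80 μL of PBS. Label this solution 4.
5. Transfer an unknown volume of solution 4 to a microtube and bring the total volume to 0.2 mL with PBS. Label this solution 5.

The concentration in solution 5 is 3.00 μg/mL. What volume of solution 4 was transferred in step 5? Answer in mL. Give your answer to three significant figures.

Step 1: 0.25 mL brought to 625 μL → factor 0.625/0.25 = 2.5
Step 2: 0.1 mL brought to 2000 μL → factor 2/0.1 = 20
Step 3: 2-fold → factor 2
Step 4: 20 μL + 80 μL = 100 μL total → factor 100/20 = 5
Step 5: v brought to 0.2 mL → factor = 0.2 mL/v
Product of known-step factors = 500
Overall factor = 12.0 mg/mL / (3.00 μg/mL) = 4000
Step-5 factor = 4000 / 500 = 8
v = 0.2 mL / 8 = 0.0250 mL

0.0250 mL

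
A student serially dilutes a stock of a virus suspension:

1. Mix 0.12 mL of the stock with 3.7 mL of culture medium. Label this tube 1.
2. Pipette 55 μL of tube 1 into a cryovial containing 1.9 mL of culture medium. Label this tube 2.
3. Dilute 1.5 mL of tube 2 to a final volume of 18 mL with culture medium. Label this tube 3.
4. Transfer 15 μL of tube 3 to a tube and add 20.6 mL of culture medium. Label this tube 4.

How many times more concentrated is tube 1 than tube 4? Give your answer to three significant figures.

5.86 × 10^5

Step 1: 0.12 mL + 3.7 mL = 3.82 mL total → factor 3.82/0.12 = 31.833
Step 2: 55 μL + 1.9 mL = 1955 μL total → factor 1955/55 = 35.545
Step 3: 1.5 mL brought to 18 mL → factor 18/1.5 = 12
Step 4: 15 μL + 20.6 mL = 20615 μL total → factor 20615/15 = 1374.3
Dilution factor to tube 1 = 31.833; to tube 4 = 1.8661 × 10^7
[tube 1]/[tube 4] = (factor to tube 4)/(factor to tube 1) = 1.8661 × 10^7/31.833 = 5.86 × 10^5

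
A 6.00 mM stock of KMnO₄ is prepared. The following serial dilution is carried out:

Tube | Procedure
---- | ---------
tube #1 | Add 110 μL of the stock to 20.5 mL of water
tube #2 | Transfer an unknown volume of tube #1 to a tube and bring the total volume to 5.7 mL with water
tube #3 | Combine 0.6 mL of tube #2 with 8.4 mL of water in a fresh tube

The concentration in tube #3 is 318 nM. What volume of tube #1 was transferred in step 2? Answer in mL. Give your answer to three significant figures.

0.849 mL

Step 1: 110 μL + 20.5 mL = 20610 μL total → factor 20610/110 = 187.36
Step 2: v brought to 5.7 mL → factor = 5.7 mL/v
Step 3: 0.6 mL + 8.4 mL = 9 mL total → factor 9/0.6 = 15
Product of known-step factors = 2810.5
Overall factor = 6.00 mM / (318 nM) = 18868
Step-2 factor = 18868 / 2810.5 = 6.7135
v = 5.7 mL / 6.7135 = 0.849 mL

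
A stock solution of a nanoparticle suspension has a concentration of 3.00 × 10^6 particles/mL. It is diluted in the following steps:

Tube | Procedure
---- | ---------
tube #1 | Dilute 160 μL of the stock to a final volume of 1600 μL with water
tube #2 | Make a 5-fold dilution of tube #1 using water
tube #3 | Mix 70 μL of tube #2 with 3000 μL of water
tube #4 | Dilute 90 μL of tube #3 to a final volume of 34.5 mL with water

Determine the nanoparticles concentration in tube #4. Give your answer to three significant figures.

Step 1: 160 μL brought to 1600 μL → factor 1600/160 = 10
Step 2: 5-fold → factor 5
Step 3: 70 μL + 3000 μL = 3070 μL total → factor 3070/70 = 43.857
Step 4: 90 μL brought to 34.5 mL → factor 34500/90 = 383.33
Overall dilution factor = 10 × 5 × 43.857 × 383.33 = 8.406 × 10^5
Final = 3.00 × 10^6 particles/mL / 8.406 × 10^5 = 3.57 particles/mL

3.57 particles/mL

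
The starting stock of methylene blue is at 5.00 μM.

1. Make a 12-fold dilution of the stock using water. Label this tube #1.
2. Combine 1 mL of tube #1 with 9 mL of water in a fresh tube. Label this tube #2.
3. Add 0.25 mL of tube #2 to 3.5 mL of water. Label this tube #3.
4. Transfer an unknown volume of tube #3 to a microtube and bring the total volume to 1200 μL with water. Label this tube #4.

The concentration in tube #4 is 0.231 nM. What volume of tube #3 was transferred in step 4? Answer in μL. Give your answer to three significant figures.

99.8 μL

Step 1: 12-fold → factor 12
Step 2: 1 mL + 9 mL = 10 mL total → factor 10/1 = 10
Step 3: 0.25 mL + 3.5 mL = 3.75 mL total → factor 3.75/0.25 = 15
Step 4: v brought to 1200 μL → factor = 1200 μL/v
Product of known-step factors = 1800
Overall factor = 5.00 μM / (0.231 nM) = 21645
Step-4 factor = 21645 / 1800 = 12.025
v = 1200 μL / 12.025 = 99.8 μL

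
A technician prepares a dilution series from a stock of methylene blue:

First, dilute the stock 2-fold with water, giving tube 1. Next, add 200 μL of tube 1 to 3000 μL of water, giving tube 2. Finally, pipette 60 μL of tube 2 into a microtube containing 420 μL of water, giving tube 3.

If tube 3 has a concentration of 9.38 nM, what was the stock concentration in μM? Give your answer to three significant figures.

2.40 μM

Step 1: 2-fold → factor 2
Step 2: 200 μL + 3000 μL = 3200 μL total → factor 3200/200 = 16
Step 3: 60 μL + 420 μL = 480 μL total → factor 480/60 = 8
Overall dilution factor = 2 × 16 × 8 = 256
Stock = 9.38 nM × 256 = 2401 nM = 2.40 μM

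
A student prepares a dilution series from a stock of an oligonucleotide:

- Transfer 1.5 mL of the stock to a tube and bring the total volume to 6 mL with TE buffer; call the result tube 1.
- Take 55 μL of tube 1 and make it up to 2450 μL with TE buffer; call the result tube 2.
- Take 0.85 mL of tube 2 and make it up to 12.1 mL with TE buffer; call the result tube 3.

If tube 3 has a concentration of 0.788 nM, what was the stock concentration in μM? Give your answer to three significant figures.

Step 1: 1.5 mL brought to 6 mL → factor 6/1.5 = 4
Step 2: 55 μL brought to 2450 μL → factor 2450/55 = 44.545
Step 3: 0.85 mL brought to 12.1 mL → factor 12.1/0.85 = 14.235
Overall dilution factor = 4 × 44.545 × 14.235 = 2536.5
Stock = 0.788 nM × 2536.5 = 1999 nM = 2.00 μM

2.00 μM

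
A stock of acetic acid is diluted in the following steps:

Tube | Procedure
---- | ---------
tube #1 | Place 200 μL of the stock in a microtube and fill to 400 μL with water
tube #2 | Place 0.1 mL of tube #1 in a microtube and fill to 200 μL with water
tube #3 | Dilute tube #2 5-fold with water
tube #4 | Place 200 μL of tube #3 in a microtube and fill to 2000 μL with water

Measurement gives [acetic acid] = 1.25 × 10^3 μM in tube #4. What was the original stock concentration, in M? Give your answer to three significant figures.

Step 1: 200 μL brought to 400 μL → factor 400/200 = 2
Step 2: 0.1 mL brought to 200 μL → factor 0.2/0.1 = 2
Step 3: 5-fold → factor 5
Step 4: 200 μL brought to 2000 μL → factor 2000/200 = 10
Overall dilution factor = 2 × 2 × 5 × 10 = 200
Stock = 1.25 × 10^3 μM × 200 = 2.500 × 10^5 μM = 0.250 M

0.250 M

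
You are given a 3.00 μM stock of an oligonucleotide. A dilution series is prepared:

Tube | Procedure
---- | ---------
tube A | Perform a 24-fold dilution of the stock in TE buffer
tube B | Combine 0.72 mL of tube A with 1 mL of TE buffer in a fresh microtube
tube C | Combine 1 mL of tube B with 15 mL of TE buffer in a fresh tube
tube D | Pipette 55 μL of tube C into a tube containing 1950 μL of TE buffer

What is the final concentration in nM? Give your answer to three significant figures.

0.0897 nM

Step 1: 24-fold → factor 24
Step 2: 0.72 mL + 1 mL = 1.72 mL total → factor 1.72/0.72 = 2.3889
Step 3: 1 mL + 15 mL = 16 mL total → factor 16/1 = 16
Step 4: 55 μL + 1950 μL = 2005 μL total → factor 2005/55 = 36.455
Overall dilution factor = 24 × 2.3889 × 16 × 36.455 = 33441
Final = 3.00 μM / 33441 = 8.971 × 10^-5 μM = 0.0897 nM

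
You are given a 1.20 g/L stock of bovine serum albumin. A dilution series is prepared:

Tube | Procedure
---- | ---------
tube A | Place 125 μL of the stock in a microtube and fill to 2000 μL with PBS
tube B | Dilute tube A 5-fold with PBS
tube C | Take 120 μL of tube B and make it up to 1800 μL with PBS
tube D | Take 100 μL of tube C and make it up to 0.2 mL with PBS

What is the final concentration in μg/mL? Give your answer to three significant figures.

Step 1: 125 μL brought to 2000 μL → factor 2000/125 = 16
Step 2: 5-fold → factor 5
Step 3: 120 μL brought to 1800 μL → factor 1800/120 = 15
Step 4: 100 μL brought to 0.2 mL → factor 200/100 = 2
Overall dilution factor = 16 × 5 × 15 × 2 = 2400
Final = 1.20 g/L / 2400 = 0.0005000 g/L = 0.500 μg/mL

0.500 μg/mL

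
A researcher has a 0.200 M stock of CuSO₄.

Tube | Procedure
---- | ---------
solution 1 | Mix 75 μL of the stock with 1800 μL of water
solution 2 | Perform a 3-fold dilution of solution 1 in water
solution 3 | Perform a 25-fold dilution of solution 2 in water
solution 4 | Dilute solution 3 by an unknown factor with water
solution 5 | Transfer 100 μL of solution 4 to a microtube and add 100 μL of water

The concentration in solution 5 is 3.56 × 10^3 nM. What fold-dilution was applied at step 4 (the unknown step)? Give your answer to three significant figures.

Step 1: 75 μL + 1800 μL = 1875 μL total → factor 1875/75 = 25
Step 2: 3-fold → factor 3
Step 3: 25-fold → factor 25
Step 4: unknown factor x
Step 5: 100 μL + 100 μL = 200 μL total → factor 200/100 = 2
Product of known-step factors = 3750
Overall factor = 0.200 M / (3.56 × 10^3 nM) = 56180
x = 56180 / 3750 = 15.0

15.0-fold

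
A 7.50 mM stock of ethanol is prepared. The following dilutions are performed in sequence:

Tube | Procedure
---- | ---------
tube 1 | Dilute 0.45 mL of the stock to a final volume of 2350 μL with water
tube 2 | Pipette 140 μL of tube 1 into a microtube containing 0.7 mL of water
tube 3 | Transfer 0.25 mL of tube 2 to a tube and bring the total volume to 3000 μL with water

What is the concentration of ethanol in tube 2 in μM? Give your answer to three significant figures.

239 μM

Step 1: 0.45 mL brought to 2350 μL → factor 2.35/0.45 = 5.2222
Step 2: 140 μL + 0.7 mL = 840 μL total → factor 840/140 = 6
Dilution factor through tube 2 = 5.2222 × 6 = 31.333
[tube 2] = 7.50 mM / 31.333 = 0.2394 mM = 239 μM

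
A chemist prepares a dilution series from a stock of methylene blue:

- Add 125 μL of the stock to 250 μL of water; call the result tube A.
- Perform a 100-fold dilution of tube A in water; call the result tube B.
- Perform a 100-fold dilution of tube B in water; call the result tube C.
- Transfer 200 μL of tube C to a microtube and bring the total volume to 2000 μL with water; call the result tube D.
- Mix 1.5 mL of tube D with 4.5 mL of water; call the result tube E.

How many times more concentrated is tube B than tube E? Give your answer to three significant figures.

Step 1: 125 μL + 250 μL = 375 μL total → factor 375/125 = 3
Step 2: 100-fold → factor 100
Step 3: 100-fold → factor 100
Step 4: 200 μL brought to 2000 μL → factor 2000/200 = 10
Step 5: 1.5 mL + 4.5 mL = 6 mL total → factor 6/1.5 = 4
Dilution factor to tube B = 300; to tube E = 1.2 × 10^6
[tube B]/[tube E] = (factor to tube E)/(factor to tube B) = 1.2 × 10^6/300 = 4.00 × 10^3

4.00 × 10^3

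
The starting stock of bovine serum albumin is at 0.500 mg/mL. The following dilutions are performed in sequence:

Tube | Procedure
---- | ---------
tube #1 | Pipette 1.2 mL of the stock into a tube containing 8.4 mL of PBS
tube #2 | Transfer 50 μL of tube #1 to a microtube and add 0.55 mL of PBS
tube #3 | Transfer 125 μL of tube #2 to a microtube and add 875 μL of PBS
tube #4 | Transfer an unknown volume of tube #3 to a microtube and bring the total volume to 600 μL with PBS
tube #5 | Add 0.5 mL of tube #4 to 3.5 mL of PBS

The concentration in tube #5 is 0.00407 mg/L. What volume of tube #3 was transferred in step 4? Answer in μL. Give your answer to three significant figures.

30.0 μL

Step 1: 1.2 mL + 8.4 mL = 9.6 mL total → factor 9.6/1.2 = 8
Step 2: 50 μL + 0.55 mL = 600 μL total → factor 600/50 = 12
Step 3: 125 μL + 875 μL = 1000 μL total → factor 1000/125 = 8
Step 4: v brought to 600 μL → factor = 600 μL/v
Step 5: 0.5 mL + 3.5 mL = 4 mL total → factor 4/0.5 = 8
Product of known-step factors = 6144
Overall factor = 0.500 mg/mL / (0.00407 mg/L) = 1.2285 × 10^5
Step-4 factor = 1.2285 × 10^5 / 6144 = 19.995
v = 600 μL / 19.995 = 30.0 μL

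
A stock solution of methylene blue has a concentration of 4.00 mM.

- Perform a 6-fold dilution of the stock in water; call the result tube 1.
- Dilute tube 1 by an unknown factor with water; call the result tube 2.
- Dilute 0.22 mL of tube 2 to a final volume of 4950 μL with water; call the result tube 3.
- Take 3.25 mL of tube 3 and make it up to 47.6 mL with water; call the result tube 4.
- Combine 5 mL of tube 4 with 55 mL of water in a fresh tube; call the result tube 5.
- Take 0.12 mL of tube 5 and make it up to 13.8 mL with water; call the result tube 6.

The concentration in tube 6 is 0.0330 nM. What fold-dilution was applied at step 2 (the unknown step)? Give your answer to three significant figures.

44.4-fold

Step 1: 6-fold → factor 6
Step 2: unknown factor x
Step 3: 0.22 mL brought to 4950 μL → factor 4.95/0.22 = 22.5
Step 4: 3.25 mL brought to 47.6 mL → factor 47.6/3.25 = 14.646
Step 5: 5 mL + 55 mL = 60 mL total → factor 60/5 = 12
Step 6: 0.12 mL brought to 13.8 mL → factor 13.8/0.12 = 115
Product of known-step factors = 2.7286 × 10^6
Overall factor = 4.00 mM / (0.0330 nM) = 1.2121 × 10^8
x = 1.2121 × 10^8 / 2.7286 × 10^6 = 44.4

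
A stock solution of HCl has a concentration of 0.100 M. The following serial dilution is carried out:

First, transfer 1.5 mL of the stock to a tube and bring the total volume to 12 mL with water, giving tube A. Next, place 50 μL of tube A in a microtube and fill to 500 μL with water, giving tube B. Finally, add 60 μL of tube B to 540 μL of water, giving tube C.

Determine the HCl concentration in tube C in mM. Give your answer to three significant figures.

Step 1: 1.5 mL brought to 12 mL → factor 12/1.5 = 8
Step 2: 50 μL brought to 500 μL → factor 500/50 = 10
Step 3: 60 μL + 540 μL = 600 μL total → factor 600/60 = 10
Overall dilution factor = 8 × 10 × 10 = 800
Final = 0.100 M / 800 = 0.0001250 M = 0.125 mM

0.125 mM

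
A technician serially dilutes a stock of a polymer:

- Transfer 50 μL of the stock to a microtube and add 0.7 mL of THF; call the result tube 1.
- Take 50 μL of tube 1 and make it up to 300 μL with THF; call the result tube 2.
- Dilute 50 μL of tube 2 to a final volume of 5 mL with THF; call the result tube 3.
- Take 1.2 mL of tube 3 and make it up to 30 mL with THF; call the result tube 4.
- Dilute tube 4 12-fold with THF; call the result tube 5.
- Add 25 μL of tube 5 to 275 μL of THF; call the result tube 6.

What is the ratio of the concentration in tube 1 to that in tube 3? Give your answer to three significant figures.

600

Step 1: 50 μL + 0.7 mL = 750 μL total → factor 750/50 = 15
Step 2: 50 μL brought to 300 μL → factor 300/50 = 6
Step 3: 50 μL brought to 5 mL → factor 5000/50 = 100
Dilution factor to tube 1 = 15; to tube 3 = 9000
[tube 1]/[tube 3] = (factor to tube 3)/(factor to tube 1) = 9000/15 = 600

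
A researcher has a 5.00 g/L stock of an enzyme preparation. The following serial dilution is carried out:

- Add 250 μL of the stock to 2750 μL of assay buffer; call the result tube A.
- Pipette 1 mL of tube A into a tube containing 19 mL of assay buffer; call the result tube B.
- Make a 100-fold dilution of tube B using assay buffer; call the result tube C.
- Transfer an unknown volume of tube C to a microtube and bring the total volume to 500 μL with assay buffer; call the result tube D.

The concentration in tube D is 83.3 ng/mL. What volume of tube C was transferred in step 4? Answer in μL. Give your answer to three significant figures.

Step 1: 250 μL + 2750 μL = 3000 μL total → factor 3000/250 = 12
Step 2: 1 mL + 19 mL = 20 mL total → factor 20/1 = 20
Step 3: 100-fold → factor 100
Step 4: v brought to 500 μL → factor = 500 μL/v
Product of known-step factors = 24000
Overall factor = 5.00 g/L / (83.3 ng/mL) = 60024
Step-4 factor = 60024 / 24000 = 2.501
v = 500 μL / 2.501 = 200 μL

200 μL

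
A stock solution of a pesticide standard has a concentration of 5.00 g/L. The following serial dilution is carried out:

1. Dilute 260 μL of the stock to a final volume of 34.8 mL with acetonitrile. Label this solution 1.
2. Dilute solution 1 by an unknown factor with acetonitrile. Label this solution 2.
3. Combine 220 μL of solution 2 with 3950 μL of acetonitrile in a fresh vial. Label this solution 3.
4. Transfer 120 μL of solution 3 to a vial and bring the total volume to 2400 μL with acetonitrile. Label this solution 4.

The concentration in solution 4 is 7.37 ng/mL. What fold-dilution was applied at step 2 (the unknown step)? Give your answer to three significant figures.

Step 1: 260 μL brought to 34.8 mL → factor 34800/260 = 133.85
Step 2: unknown factor x
Step 3: 220 μL + 3950 μL = 4170 μL total → factor 4170/220 = 18.955
Step 4: 120 μL brought to 2400 μL → factor 2400/120 = 20
Product of known-step factors = 50740
Overall factor = 5.00 g/L / (7.37 ng/mL) = 6.7843 × 10^5
x = 6.7843 × 10^5 / 50740 = 13.4

13.4-fold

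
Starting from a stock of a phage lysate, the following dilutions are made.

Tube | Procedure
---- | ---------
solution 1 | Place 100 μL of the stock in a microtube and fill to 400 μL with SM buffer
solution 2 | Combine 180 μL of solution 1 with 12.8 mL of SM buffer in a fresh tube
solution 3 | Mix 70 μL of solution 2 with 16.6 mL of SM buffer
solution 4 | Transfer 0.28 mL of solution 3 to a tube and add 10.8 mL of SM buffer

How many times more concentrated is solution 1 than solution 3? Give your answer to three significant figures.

1.72 × 10^4

Step 1: 100 μL brought to 400 μL → factor 400/100 = 4
Step 2: 180 μL + 12.8 mL = 12980 μL total → factor 12980/180 = 72.111
Step 3: 70 μL + 16.6 mL = 16670 μL total → factor 16670/70 = 238.14
Dilution factor to solution 1 = 4; to solution 3 = 68691
[solution 1]/[solution 3] = (factor to solution 3)/(factor to solution 1) = 68691/4 = 1.72 × 10^4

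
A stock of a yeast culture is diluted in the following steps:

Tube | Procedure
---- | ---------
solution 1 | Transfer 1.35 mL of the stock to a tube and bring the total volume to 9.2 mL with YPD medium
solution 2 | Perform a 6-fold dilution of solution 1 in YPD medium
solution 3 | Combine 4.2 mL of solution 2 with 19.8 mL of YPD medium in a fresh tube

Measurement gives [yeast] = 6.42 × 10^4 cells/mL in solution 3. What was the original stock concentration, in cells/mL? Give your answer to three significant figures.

Step 1: 1.35 mL brought to 9.2 mL → factor 9.2/1.35 = 6.8148
Step 2: 6-fold → factor 6
Step 3: 4.2 mL + 19.8 mL = 24 mL total → factor 24/4.2 = 5.7143
Overall dilution factor = 6.8148 × 6 × 5.7143 = 233.65
Stock = 6.42 × 10^4 cells/mL × 233.65 = 1.50 × 10^7 cells/mL

1.50 × 10^7 cells/mL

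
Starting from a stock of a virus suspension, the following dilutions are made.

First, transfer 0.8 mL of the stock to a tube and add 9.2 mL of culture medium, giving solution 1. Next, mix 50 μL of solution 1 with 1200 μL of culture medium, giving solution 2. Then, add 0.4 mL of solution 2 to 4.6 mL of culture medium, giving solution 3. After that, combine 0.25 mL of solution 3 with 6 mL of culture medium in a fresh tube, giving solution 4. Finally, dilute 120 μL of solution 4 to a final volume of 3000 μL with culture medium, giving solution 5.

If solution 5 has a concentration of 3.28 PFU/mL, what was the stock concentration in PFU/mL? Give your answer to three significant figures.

Step 1: 0.8 mL + 9.2 mL = 10 mL total → factor 10/0.8 = 12.5
Step 2: 50 μL + 1200 μL = 1250 μL total → factor 1250/50 = 25
Step 3: 0.4 mL + 4.6 mL = 5 mL total → factor 5/0.4 = 12.5
Step 4: 0.25 mL + 6 mL = 6.25 mL total → factor 6.25/0.25 = 25
Step 5: 120 μL brought to 3000 μL → factor 3000/120 = 25
Overall dilution factor = 12.5 × 25 × 12.5 × 25 × 25 = 2.4414 × 10^6
Stock = 3.28 PFU/mL × 2.4414 × 10^6 = 8.01 × 10^6 PFU/mL

8.01 × 10^6 PFU/mL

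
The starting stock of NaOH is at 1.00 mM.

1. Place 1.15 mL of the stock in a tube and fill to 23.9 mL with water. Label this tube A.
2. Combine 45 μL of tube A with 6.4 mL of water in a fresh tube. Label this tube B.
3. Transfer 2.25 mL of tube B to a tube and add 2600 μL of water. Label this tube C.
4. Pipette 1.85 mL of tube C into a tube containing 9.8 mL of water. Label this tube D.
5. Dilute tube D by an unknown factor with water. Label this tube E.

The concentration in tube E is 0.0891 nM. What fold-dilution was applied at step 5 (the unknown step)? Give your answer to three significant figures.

278-fold

Step 1: 1.15 mL brought to 23.9 mL → factor 23.9/1.15 = 20.783
Step 2: 45 μL + 6.4 mL = 6445 μL total → factor 6445/45 = 143.22
Step 3: 2.25 mL + 2600 μL = 4.85 mL total → factor 4.85/2.25 = 2.1556
Step 4: 1.85 mL + 9.8 mL = 11.65 mL total → factor 11.65/1.85 = 6.2973
Step 5: unknown factor x
Product of known-step factors = 40404
Overall factor = 1.00 mM / (0.0891 nM) = 1.1223 × 10^7
x = 1.1223 × 10^7 / 40404 = 278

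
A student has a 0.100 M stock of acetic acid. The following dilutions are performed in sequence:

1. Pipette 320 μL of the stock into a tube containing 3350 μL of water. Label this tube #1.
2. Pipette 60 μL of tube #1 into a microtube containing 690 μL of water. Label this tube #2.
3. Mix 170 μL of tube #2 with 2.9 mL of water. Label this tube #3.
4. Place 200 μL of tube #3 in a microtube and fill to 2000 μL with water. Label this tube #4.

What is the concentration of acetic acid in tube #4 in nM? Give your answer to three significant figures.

Step 1: 320 μL + 3350 μL = 3670 μL total → factor 3670/320 = 11.469
Step 2: 60 μL + 690 μL = 750 μL total → factor 750/60 = 12.5
Step 3: 170 μL + 2.9 mL = 3070 μL total → factor 3070/170 = 18.059
Step 4: 200 μL brought to 2000 μL → factor 2000/200 = 10
Overall dilution factor = 11.469 × 12.5 × 18.059 × 10 = 25889
Final = 0.100 M / 25889 = 3.863 × 10^-6 M = 3.86 × 10^3 nM

3.86 × 10^3 nM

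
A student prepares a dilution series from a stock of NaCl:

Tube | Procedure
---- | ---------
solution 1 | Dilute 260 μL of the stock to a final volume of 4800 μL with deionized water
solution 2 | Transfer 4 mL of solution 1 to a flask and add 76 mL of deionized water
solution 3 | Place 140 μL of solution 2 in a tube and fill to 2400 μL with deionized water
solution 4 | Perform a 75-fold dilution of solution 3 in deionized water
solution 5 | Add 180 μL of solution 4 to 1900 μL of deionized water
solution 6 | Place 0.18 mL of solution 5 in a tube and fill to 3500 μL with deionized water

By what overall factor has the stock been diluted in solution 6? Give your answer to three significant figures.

Step 1: 260 μL brought to 4800 μL → factor 4800/260 = 18.462
Step 2: 4 mL + 76 mL = 80 mL total → factor 80/4 = 20
Step 3: 140 μL brought to 2400 μL → factor 2400/140 = 17.143
Step 4: 75-fold → factor 75
Step 5: 180 μL + 1900 μL = 2080 μL total → factor 2080/180 = 11.556
Step 6: 0.18 mL brought to 3500 μL → factor 3.5/0.18 = 19.444
Overall dilution factor = 18.462 × 20 × 17.143 × 75 × 11.556 × 19.444 = 1.0667 × 10^8

1.07 × 10^8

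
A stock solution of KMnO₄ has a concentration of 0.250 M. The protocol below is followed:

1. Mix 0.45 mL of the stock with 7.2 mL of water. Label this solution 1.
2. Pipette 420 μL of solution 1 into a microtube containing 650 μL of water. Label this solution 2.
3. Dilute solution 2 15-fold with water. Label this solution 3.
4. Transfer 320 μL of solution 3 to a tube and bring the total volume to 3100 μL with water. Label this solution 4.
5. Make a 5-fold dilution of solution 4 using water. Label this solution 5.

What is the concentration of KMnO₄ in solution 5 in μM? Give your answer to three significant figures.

Step 1: 0.45 mL + 7.2 mL = 7.65 mL total → factor 7.65/0.45 = 17
Step 2: 420 μL + 650 μL = 1070 μL total → factor 1070/420 = 2.5476
Step 3: 15-fold → factor 15
Step 4: 320 μL brought to 3100 μL → factor 3100/320 = 9.6875
Step 5: 5-fold → factor 5
Overall dilution factor = 17 × 2.5476 × 15 × 9.6875 × 5 = 31467
Final = 0.250 M / 31467 = 7.945 × 10^-6 M = 7.94 μM

7.94 μM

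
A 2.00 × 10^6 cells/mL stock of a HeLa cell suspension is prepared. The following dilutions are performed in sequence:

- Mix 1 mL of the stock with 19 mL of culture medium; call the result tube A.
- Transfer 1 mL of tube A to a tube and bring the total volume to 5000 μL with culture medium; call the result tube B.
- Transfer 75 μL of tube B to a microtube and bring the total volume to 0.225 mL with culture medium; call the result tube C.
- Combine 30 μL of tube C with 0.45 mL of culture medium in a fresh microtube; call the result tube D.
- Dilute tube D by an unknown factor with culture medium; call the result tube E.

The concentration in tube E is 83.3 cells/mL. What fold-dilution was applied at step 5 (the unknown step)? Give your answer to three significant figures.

Step 1: 1 mL + 19 mL = 20 mL total → factor 20/1 = 20
Step 2: 1 mL brought to 5000 μL → factor 5/1 = 5
Step 3: 75 μL brought to 0.225 mL → factor 225/75 = 3
Step 4: 30 μL + 0.45 mL = 480 μL total → factor 480/30 = 16
Step 5: unknown factor x
Product of known-step factors = 4800
Overall factor = 2.00 × 10^6 cells/mL / (83.3 cells/mL) = 24010
x = 24010 / 4800 = 5.00

5.00-fold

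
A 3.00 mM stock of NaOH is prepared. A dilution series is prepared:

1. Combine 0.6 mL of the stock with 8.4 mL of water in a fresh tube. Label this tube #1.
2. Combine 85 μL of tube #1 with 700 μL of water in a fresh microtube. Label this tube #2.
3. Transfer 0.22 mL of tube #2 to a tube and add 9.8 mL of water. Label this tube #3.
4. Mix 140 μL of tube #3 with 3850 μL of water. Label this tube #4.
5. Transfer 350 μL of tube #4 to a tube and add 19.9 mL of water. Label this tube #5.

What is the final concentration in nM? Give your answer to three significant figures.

Step 1: 0.6 mL + 8.4 mL = 9 mL total → factor 9/0.6 = 15
Step 2: 85 μL + 700 μL = 785 μL total → factor 785/85 = 9.2353
Step 3: 0.22 mL + 9.8 mL = 10.02 mL total → factor 10.02/0.22 = 45.545
Step 4: 140 μL + 3850 μL = 3990 μL total → factor 3990/140 = 28.5
Step 5: 350 μL + 19.9 mL = 20250 μL total → factor 20250/350 = 57.857
Overall dilution factor = 15 × 9.2353 × 45.545 × 28.5 × 57.857 = 1.0404 × 10^7
Final = 3.00 mM / 1.0404 × 10^7 = 2.884 × 10^-7 mM = 0.288 nM

0.288 nM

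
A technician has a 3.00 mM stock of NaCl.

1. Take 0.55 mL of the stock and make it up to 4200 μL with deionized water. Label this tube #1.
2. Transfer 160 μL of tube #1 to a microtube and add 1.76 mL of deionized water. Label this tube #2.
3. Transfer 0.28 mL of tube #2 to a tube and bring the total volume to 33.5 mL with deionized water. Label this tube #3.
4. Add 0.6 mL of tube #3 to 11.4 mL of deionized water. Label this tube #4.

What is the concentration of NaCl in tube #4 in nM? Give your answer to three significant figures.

Step 1: 0.55 mL brought to 4200 μL → factor 4.2/0.55 = 7.6364
Step 2: 160 μL + 1.76 mL = 1920 μL total → factor 1920/160 = 12
Step 3: 0.28 mL brought to 33.5 mL → factor 33.5/0.28 = 119.64
Step 4: 0.6 mL + 11.4 mL = 12 mL total → factor 12/0.6 = 20
Overall dilution factor = 7.6364 × 12 × 119.64 × 20 = 2.1927 × 10^5
Final = 3.00 mM / 2.1927 × 10^5 = 1.368 × 10^-5 mM = 13.7 nM

13.7 nM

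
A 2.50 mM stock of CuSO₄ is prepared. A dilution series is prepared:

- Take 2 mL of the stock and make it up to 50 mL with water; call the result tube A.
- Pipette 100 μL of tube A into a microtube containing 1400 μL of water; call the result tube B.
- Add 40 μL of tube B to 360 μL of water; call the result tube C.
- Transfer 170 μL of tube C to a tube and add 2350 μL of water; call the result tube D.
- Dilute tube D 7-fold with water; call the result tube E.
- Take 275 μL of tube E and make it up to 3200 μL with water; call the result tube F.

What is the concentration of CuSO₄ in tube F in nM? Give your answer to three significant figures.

0.552 nM

Step 1: 2 mL brought to 50 mL → factor 50/2 = 25
Step 2: 100 μL + 1400 μL = 1500 μL total → factor 1500/100 = 15
Step 3: 40 μL + 360 μL = 400 μL total → factor 400/40 = 10
Step 4: 170 μL + 2350 μL = 2520 μL total → factor 2520/170 = 14.824
Step 5: 7-fold → factor 7
Step 6: 275 μL brought to 3200 μL → factor 3200/275 = 11.636
Overall dilution factor = 25 × 15 × 10 × 14.824 × 7 × 11.636 = 4.5279 × 10^6
Final = 2.50 mM / 4.5279 × 10^6 = 5.521 × 10^-7 mM = 0.552 nM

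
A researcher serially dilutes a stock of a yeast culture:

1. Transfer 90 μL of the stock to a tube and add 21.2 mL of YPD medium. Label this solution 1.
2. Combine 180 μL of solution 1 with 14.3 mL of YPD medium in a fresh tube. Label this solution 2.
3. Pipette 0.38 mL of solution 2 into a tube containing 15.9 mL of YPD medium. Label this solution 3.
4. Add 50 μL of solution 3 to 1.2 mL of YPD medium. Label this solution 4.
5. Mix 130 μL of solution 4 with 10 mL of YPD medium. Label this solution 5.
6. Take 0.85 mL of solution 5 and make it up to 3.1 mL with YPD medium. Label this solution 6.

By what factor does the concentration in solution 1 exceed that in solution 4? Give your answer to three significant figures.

8.62 × 10^4

Step 1: 90 μL + 21.2 mL = 21290 μL total → factor 21290/90 = 236.56
Step 2: 180 μL + 14.3 mL = 14480 μL total → factor 14480/180 = 80.444
Step 3: 0.38 mL + 15.9 mL = 16.28 mL total → factor 16.28/0.38 = 42.842
Step 4: 50 μL + 1.2 mL = 1250 μL total → factor 1250/50 = 25
Dilution factor to solution 1 = 236.56; to solution 4 = 2.0382 × 10^7
[solution 1]/[solution 4] = (factor to solution 4)/(factor to solution 1) = 2.0382 × 10^7/236.56 = 8.62 × 10^4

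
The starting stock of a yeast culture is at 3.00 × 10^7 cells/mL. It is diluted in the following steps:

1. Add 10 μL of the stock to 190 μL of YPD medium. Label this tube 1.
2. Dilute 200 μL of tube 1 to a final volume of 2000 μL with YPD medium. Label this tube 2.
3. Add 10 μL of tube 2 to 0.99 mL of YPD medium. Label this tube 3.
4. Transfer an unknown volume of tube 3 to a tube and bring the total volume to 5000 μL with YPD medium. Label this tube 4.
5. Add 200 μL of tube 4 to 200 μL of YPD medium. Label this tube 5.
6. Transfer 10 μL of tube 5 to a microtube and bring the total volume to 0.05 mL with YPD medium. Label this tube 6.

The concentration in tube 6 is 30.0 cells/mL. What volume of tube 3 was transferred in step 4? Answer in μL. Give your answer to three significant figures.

Step 1: 10 μL + 190 μL = 200 μL total → factor 200/10 = 20
Step 2: 200 μL brought to 2000 μL → factor 2000/200 = 10
Step 3: 10 μL + 0.99 mL = 1000 μL total → factor 1000/10 = 100
Step 4: v brought to 5000 μL → factor = 5000 μL/v
Step 5: 200 μL + 200 μL = 400 μL total → factor 400/200 = 2
Step 6: 10 μL brought to 0.05 mL → factor 50/10 = 5
Product of known-step factors = 2 × 10^5
Overall factor = 3.00 × 10^7 cells/mL / (30.0 cells/mL) = 1 × 10^6
Step-4 factor = 1 × 10^6 / 2 × 10^5 = 5
v = 5000 μL / 5 = 1.00 × 10^3 μL

1.00 × 10^3 μL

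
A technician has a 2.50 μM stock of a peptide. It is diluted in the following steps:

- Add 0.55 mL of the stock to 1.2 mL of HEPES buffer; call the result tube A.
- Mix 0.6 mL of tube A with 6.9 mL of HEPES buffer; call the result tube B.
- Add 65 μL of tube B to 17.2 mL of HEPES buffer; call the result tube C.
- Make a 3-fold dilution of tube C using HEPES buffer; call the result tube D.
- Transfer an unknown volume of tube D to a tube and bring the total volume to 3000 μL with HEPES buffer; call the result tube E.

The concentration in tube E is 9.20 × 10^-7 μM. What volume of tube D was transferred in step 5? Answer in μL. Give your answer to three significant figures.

Step 1: 0.55 mL + 1.2 mL = 1.75 mL total → factor 1.75/0.55 = 3.1818
Step 2: 0.6 mL + 6.9 mL = 7.5 mL total → factor 7.5/0.6 = 12.5
Step 3: 65 μL + 17.2 mL = 17265 μL total → factor 17265/65 = 265.62
Step 4: 3-fold → factor 3
Step 5: v brought to 3000 μL → factor = 3000 μL/v
Product of known-step factors = 31693
Overall factor = 2.50 μM / (9.20 × 10^-7 μM) = 2.7174 × 10^6
Step-5 factor = 2.7174 × 10^6 / 31693 = 85.742
v = 3000 μL / 85.742 = 35.0 μL

35.0 μL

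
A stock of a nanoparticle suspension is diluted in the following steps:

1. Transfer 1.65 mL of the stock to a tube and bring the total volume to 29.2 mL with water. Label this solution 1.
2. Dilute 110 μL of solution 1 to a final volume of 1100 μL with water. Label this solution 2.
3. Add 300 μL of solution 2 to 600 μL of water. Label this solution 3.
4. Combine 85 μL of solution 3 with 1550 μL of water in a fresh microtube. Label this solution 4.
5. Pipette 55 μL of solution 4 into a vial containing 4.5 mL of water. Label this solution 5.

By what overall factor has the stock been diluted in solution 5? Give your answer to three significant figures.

Step 1: 1.65 mL brought to 29.2 mL → factor 29.2/1.65 = 17.697
Step 2: 110 μL brought to 1100 μL → factor 1100/110 = 10
Step 3: 300 μL + 600 μL = 900 μL total → factor 900/300 = 3
Step 4: 85 μL + 1550 μL = 1635 μL total → factor 1635/85 = 19.235
Step 5: 55 μL + 4.5 mL = 4555 μL total → factor 4555/55 = 82.818
Overall dilution factor = 17.697 × 10 × 3 × 19.235 × 82.818 = 8.4576 × 10^5

8.46 × 10^5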